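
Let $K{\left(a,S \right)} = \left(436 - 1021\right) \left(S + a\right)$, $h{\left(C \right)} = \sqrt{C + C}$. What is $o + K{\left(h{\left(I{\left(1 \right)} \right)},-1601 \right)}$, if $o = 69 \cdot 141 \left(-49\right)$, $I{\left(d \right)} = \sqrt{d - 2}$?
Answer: $459279 - 585 i \approx 4.5928 \cdot 10^{5} - 585.0 i$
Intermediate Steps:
$I{\left(d \right)} = \sqrt{-2 + d}$
$h{\left(C \right)} = \sqrt{2} \sqrt{C}$ ($h{\left(C \right)} = \sqrt{2 C} = \sqrt{2} \sqrt{C}$)
$K{\left(a,S \right)} = - 585 S - 585 a$ ($K{\left(a,S \right)} = - 585 \left(S + a\right) = - 585 S - 585 a$)
$o = -476721$ ($o = 9729 \left(-49\right) = -476721$)
$o + K{\left(h{\left(I{\left(1 \right)} \right)},-1601 \right)} = -476721 - \left(-936585 + 585 \sqrt{2} \sqrt{\sqrt{-2 + 1}}\right) = -476721 + \left(936585 - 585 \sqrt{2} \sqrt{\sqrt{-1}}\right) = -476721 + \left(936585 - 585 \sqrt{2} \sqrt{i}\right) = 459864 - 585 \sqrt{2} \sqrt{i}$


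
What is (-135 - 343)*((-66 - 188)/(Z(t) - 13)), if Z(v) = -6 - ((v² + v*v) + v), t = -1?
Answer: -30353/5 ≈ -6070.6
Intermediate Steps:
Z(v) = -6 - v - 2*v² (Z(v) = -6 - ((v² + v²) + v) = -6 - (2*v² + v) = -6 - (v + 2*v²) = -6 + (-v - 2*v²) = -6 - v - 2*v²)
(-135 - 343)*((-66 - 188)/(Z(t) - 13)) = (-135 - 343)*((-66 - 188)/((-6 - 1*(-1) - 2*(-1)²) - 13)) = -(-121412)/((-6 + 1 - 2*1) - 13) = -(-121412)/((-6 + 1 - 2) - 13) = -(-121412)/(-7 - 13) = -(-121412)/(-20) = -(-121412)*(-1)/20 = -478*127/10 = -30353/5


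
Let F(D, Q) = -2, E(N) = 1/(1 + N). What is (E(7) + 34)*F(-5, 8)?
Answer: -273/4 ≈ -68.250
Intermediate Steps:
(E(7) + 34)*F(-5, 8) = (1/(1 + 7) + 34)*(-2) = (1/8 + 34)*(-2) = (⅛ + 34)*(-2) = (273/8)*(-2) = -273/4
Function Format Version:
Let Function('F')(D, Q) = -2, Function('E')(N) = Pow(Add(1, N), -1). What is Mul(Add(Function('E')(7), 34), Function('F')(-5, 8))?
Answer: Rational(-273, 4) ≈ -68.250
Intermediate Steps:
Mul(Add(Function('E')(7), 34), Function('F')(-5, 8)) = Mul(Add(Pow(Add(1, 7), -1), 34), -2) = Mul(Add(Pow(8, -1), 34), -2) = Mul(Add(Rational(1, 8), 34), -2) = Mul(Rational(273, 8), -2) = Rational(-273, 4)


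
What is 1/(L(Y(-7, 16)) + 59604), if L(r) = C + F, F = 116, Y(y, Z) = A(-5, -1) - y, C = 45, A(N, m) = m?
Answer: 1/59765 ≈ 1.6732e-5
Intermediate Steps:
Y(y, Z) = -1 - y
L(r) = 161 (L(r) = 45 + 116 = 161)
1/(L(Y(-7, 16)) + 59604) = 1/(161 + 59604) = 1/59765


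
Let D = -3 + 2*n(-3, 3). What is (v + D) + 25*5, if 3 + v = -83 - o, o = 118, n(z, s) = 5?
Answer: -72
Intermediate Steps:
v = -204 (v = -3 + (-83 - 1*118) = -3 + (-83 - 118) = -3 - 201 = -204)
D = 7 (D = -3 + 2*5 = -3 + 10 = 7)
(v + D) + 25*5 = (-204 + 7) + 25*5 = -197 + 125 = -72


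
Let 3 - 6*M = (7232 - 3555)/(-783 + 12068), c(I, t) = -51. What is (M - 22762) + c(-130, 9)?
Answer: -772319026/33855 ≈ -22813.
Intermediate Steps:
M = 15089/33855 (M = 1/2 - (7232 - 3555)/(6*(-783 + 12068)) = 1/2 - 3677/(6*11285) = 1/2 - 1/6*3677/11285 = 1/2 - 3677/67710 = 15089/33855 ≈ 0.44569)
(M - 22762) + c(-130, 9) = (15089/33855 - 22762) - 51 = -770592421/33855 - 51 = -772319026/33855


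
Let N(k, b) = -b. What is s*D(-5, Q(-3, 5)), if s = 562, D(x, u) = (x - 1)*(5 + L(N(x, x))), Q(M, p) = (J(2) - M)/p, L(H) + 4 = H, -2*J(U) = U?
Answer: -20232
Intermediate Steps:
J(U) = -U/2
L(H) = -4 + H
Q(M, p) = (-1 - M)/p (Q(M, p) = (-1/2*2 - M)/p = (-1 - M)/p)
D(x, u) = (1 - x)*(-1 + x) (D(x, u) = (x - 1)*(5 + (-4 - x)) = (-1 + x)*(1 - x) = (1 - x)*(-1 + x))
s*D(-5, Q(-3, 5)) = 562*(-1 - 1*(-5)**2 + 2*(-5)) = 562*(-1 - 1*25 - 10) = 562*(-1 - 25 - 10) = 562*(-36) = -20232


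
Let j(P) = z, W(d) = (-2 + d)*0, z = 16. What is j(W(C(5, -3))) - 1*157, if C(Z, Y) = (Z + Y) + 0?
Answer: -141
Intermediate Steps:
C(Z, Y) = Y + Z (C(Z, Y) = (Y + Z) + 0 = Y + Z)
W(d) = 0
j(P) = 16
j(W(C(5, -3))) - 1*157 = 16 - 1*157 = 16 - 157 = -141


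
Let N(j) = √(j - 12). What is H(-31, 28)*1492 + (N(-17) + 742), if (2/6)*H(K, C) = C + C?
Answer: 251398 + I*√29 ≈ 2.514e+5 + 5.3852*I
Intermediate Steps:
N(j) = √(-12 + j)
H(K, C) = 6*C (H(K, C) = 3*(C + C) = 3*(2*C) = 6*C)
H(-31, 28)*1492 + (N(-17) + 742) = (6*28)*1492 + (√(-12 - 17) + 742) = 168*1492 + (√(-29) + 742) = 250656 + (I*√29 + 742) = 250656 + (742 + I*√29) = 251398 + I*√29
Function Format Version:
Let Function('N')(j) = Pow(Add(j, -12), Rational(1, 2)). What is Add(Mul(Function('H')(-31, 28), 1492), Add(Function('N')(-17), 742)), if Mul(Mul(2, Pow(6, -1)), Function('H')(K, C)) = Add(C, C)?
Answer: Add(251398, Mul(I, Pow(29, Rational(1, 2)))) ≈ Add(2.5140e+5, Mul(5.3852, I))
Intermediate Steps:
Function('N')(j) = Pow(Add(-12, j), Rational(1, 2))
Function('H')(K, C) = Mul(6, C) (Function('H')(K, C) = Mul(3, Add(C, C)) = Mul(3, Mul(2, C)) = Mul(6, C))
Add(Mul(Function('H')(-31, 28), 1492), Add(Function('N')(-17), 742)) = Add(Mul(Mul(6, 28), 1492), Add(Pow(Add(-12, -17), Rational(1, 2)), 742)) = Add(Mul(168, 1492), Add(Pow(-29, Rational(1, 2)), 742)) = Add(250656, Add(Mul(I, Pow(29, Rational(1, 2))), 742)) = Add(250656, Add(742, Mul(I, Pow(29, Rational(1, 2))))) = Add(251398, Mul(I, Pow(29, Rational(1, 2))))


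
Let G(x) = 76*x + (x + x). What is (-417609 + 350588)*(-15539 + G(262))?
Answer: -328201837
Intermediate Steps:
G(x) = 78*x (G(x) = 76*x + 2*x = 78*x)
(-417609 + 350588)*(-15539 + G(262)) = (-417609 + 350588)*(-15539 + 78*262) = -67021*(-15539 + 20436) = -67021*4897 = -328201837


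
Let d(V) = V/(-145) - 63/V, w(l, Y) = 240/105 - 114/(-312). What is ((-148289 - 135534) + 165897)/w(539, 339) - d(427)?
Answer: -15185831856/341417 ≈ -44479.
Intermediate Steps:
w(l, Y) = 965/364 (w(l, Y) = 240*(1/105) - 114*(-1/312) = 16/7 + 19/52 = 965/364)
d(V) = -63/V - V/145 (d(V) = V*(-1/145) - 63/V = -V/145 - 63/V = -63/V - V/145)
((-148289 - 135534) + 165897)/w(539, 339) - d(427) = ((-148289 - 135534) + 165897)/(965/364) - (-63/427 - 1/145*427) = (-283823 + 165897)*(364/965) - (-63*1/427 - 427/145) = -117926*364/965 - (-9/61 - 427/145) = -42925064/965 - 1*(-27352/8845) = -42925064/965 + 27352/8845 = -15185831856/341417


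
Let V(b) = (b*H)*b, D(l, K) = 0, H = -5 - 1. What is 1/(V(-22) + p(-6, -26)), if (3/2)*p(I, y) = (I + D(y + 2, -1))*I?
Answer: -1/2880 ≈ -0.00034722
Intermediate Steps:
H = -6
V(b) = -6*b² (V(b) = (b*(-6))*b = (-6*b)*b = -6*b²)
p(I, y) = 2*I²/3 (p(I, y) = 2*((I + 0)*I)/3 = 2*(I*I)/3 = 2*I²/3)
1/(V(-22) + p(-6, -26)) = 1/(-6*(-22)² + (⅔)*(-6)²) = 1/(-6*484 + (⅔)*36) = 1/(-2904 + 24) = 1/(-2880) = -1/2880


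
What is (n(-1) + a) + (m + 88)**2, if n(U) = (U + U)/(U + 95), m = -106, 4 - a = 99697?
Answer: -4670344/47 ≈ -99369.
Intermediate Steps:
a = -99693 (a = 4 - 1*99697 = 4 - 99697 = -99693)
n(U) = 2*U/(95 + U) (n(U) = (2*U)/(95 + U) = 2*U/(95 + U))
(n(-1) + a) + (m + 88)**2 = (2*(-1)/(95 - 1) - 99693) + (-106 + 88)**2 = (2*(-1)/94 - 99693) + (-18)**2 = (2*(-1)*(1/94) - 99693) + 324 = (-1/47 - 99693) + 324 = -4685572/47 + 324 = -4670344/47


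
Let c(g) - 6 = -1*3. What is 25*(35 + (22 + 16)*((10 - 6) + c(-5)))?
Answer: 7525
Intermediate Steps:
c(g) = 3 (c(g) = 6 - 1*3 = 6 - 3 = 3)
25*(35 + (22 + 16)*((10 - 6) + c(-5))) = 25*(35 + (22 + 16)*((10 - 6) + 3)) = 25*(35 + 38*(4 + 3)) = 25*(35 + 38*7) = 25*(35 + 266) = 25*301 = 7525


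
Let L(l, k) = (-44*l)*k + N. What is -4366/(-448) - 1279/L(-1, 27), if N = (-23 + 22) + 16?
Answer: 2339653/269472 ≈ 8.6824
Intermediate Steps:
N = 15 (N = -1 + 16 = 15)
L(l, k) = 15 - 44*k*l (L(l, k) = (-44*l)*k + 15 = -44*k*l + 15 = 15 - 44*k*l)
-4366/(-448) - 1279/L(-1, 27) = -4366/(-448) - 1279/(15 - 44*27*(-1)) = -4366*(-1/448) - 1279/(15 + 1188) = 2183/224 - 1279/1203 = 2339653/269472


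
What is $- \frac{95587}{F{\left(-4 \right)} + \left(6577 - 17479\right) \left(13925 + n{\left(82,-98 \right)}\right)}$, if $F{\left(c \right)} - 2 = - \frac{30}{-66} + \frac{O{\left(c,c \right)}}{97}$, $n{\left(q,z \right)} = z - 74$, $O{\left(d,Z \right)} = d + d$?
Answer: $\frac{101991329}{159980862271} \approx 0.00063752$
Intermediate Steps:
$O{\left(d,Z \right)} = 2 d$
$n{\left(q,z \right)} = -74 + z$ ($n{\left(q,z \right)} = z - 74 = -74 + z$)
$F{\left(c \right)} = \frac{27}{11} + \frac{2 c}{97}$ ($F{\left(c \right)} = 2 + \left(- \frac{30}{-66} + \frac{2 c}{97}\right) = 2 + \left(\left(-30\right) \left(- \frac{1}{66}\right) + 2 c \frac{1}{97}\right) = 2 + \left(\frac{5}{11} + \frac{2 c}{97}\right) = \frac{27}{11} + \frac{2 c}{97}$)
$- \frac{95587}{F{\left(-4 \right)} + \left(6577 - 17479\right) \left(13925 + n{\left(82,-98 \right)}\right)} = - \frac{95587}{\left(\frac{27}{11} + \frac{2}{97} \left(-4\right)\right) + \left(6577 - 17479\right) \left(13925 - 172\right)} = - \frac{95587}{\left(\frac{27}{11} - \frac{8}{97}\right) - 10902 \left(13925 - 172\right)} = - \frac{95587}{\frac{2531}{1067} - 149935206} = - \frac{95587}{- \frac{159980862271}{1067}} = \left(-95587\right) \left(- \frac{1067}{159980862271}\right) = \frac{101991329}{159980862271}$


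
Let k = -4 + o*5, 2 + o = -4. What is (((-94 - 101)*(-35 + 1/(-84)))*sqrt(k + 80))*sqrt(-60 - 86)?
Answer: 191165*I*sqrt(1679)/14 ≈ 5.5951e+5*I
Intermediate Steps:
o = -6 (o = -2 - 4 = -6)
k = -34 (k = -4 - 6*5 = -4 - 30 = -34)
(((-94 - 101)*(-35 + 1/(-84)))*sqrt(k + 80))*sqrt(-60 - 86) = (((-94 - 101)*(-35 + 1/(-84)))*sqrt(-34 + 80))*sqrt(-60 - 86) = ((-195*(-35 - 1/84))*sqrt(46))*sqrt(-146) = ((-195*(-2941/84))*sqrt(46))*(I*sqrt(146)) = (191165*sqrt(46)/28)*(I*sqrt(146)) = 191165*I*sqrt(1679)/14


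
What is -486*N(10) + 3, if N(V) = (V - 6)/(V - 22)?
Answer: 165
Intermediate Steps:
N(V) = (-6 + V)/(-22 + V)
-486*N(10) + 3 = -486*(-6 + 10)/(-22 + 10) + 3 = -486*4/(-12) + 3 = -(-81)*4/2 + 3 = -486*(-1/3) + 3 = 162 + 3 = 165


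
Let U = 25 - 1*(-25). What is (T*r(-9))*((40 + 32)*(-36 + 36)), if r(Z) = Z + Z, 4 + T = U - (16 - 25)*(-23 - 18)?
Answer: 0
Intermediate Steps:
U = 50 (U = 25 + 25 = 50)
T = -323 (T = -4 + (50 - (16 - 25)*(-23 - 18)) = -4 + (50 - (-9)*(-41)) = -4 + (50 - 1*369) = -4 + (50 - 369) = -4 - 319 = -323)
r(Z) = 2*Z
(T*r(-9))*((40 + 32)*(-36 + 36)) = (-646*(-9))*((40 + 32)*(-36 + 36)) = (-323*(-18))*(72*0) = 5814*0 = 0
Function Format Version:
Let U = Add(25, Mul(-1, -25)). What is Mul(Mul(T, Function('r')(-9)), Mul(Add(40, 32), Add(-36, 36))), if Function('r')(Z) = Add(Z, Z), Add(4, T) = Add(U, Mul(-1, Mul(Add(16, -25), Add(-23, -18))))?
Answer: 0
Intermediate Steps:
U = 50 (U = Add(25, 25) = 50)
T = -323 (T = Add(-4, Add(50, Mul(-1, Mul(Add(16, -25), Add(-23, -18))))) = Add(-4, Add(50, Mul(-1, Mul(-9, -41)))) = Add(-4, Add(50, Mul(-1, 369))) = Add(-4, Add(50, -369)) = Add(-4, -319) = -323)
Function('r')(Z) = Mul(2, Z)
Mul(Mul(T, Function('r')(-9)), Mul(Add(40, 32), Add(-36, 36))) = Mul(Mul(-323, Mul(2, -9)), Mul(Add(40, 32), Add(-36, 36))) = Mul(Mul(-323, -18), Mul(72, 0)) = Mul(5814, 0) = 0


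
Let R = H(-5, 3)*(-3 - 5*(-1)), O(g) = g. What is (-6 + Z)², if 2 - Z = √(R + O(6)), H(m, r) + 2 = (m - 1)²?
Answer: (4 + √74)² ≈ 158.82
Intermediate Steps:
H(m, r) = -2 + (-1 + m)² (H(m, r) = -2 + (m - 1)² = -2 + (-1 + m)²)
R = 68 (R = (-2 + (-1 - 5)²)*(-3 - 5*(-1)) = (-2 + (-6)²)*(-3 + 5) = (-2 + 36)*2 = 34*2 = 68)
Z = 2 - √74 (Z = 2 - √(68 + 6) = 2 - √74 ≈ -6.6023)
(-6 + Z)² = (-6 + (2 - √74))² = (-4 - √74)²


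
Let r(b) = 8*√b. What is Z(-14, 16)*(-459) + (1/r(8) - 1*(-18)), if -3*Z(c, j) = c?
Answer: -2124 + √2/32 ≈ -2124.0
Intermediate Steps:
Z(c, j) = -c/3
Z(-14, 16)*(-459) + (1/r(8) - 1*(-18)) = -⅓*(-14)*(-459) + (1/(8*√8) - 1*(-18)) = (14/3)*(-459) + (1/(8*(2*√2)) + 18) = -2142 + (1/(16*√2) + 18) = -2142 + (√2/32 + 18) = -2142 + (18 + √2/32) = -2124 + √2/32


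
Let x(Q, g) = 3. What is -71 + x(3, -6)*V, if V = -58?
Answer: -245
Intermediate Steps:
-71 + x(3, -6)*V = -71 + 3*(-58) = -71 - 174 = -245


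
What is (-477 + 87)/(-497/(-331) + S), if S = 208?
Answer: -8606/4623 ≈ -1.8616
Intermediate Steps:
(-477 + 87)/(-497/(-331) + S) = (-477 + 87)/(-497/(-331) + 208) = -390/(-497*(-1/331) + 208) = -390/(497/331 + 208) = -390/69345/331 = -390*331/69345 = -8606/4623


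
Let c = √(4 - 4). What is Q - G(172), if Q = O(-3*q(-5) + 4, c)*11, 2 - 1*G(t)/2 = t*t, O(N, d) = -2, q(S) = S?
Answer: 59142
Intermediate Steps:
c = 0 (c = √0 = 0)
G(t) = 4 - 2*t² (G(t) = 4 - 2*t*t = 4 - 2*t²)
Q = -22 (Q = -2*11 = -22)
Q - G(172) = -22 - (4 - 2*172²) = -22 - (4 - 2*29584) = -22 - (4 - 59168) = -22 - 1*(-59164) = -22 + 59164 = 59142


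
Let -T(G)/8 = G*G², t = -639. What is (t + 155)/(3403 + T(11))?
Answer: 484/7245 ≈ 0.066805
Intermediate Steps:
T(G) = -8*G³ (T(G) = -8*G*G² = -8*G³)
(t + 155)/(3403 + T(11)) = (-639 + 155)/(3403 - 8*11³) = -484/(3403 - 8*1331) = -484/(3403 - 10648) = -484/(-7245) = -484*(-1/7245) = 484/7245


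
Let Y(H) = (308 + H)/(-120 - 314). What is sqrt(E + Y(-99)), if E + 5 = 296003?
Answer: sqrt(55752908582)/434 ≈ 544.06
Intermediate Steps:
Y(H) = -22/31 - H/434 (Y(H) = (308 + H)/(-434) = (308 + H)*(-1/434) = -22/31 - H/434)
E = 295998 (E = -5 + 296003 = 295998)
sqrt(E + Y(-99)) = sqrt(295998 + (-22/31 - 1/434*(-99))) = sqrt(295998 + (-22/31 + 99/434)) = sqrt(295998 - 209/434) = sqrt(128462923/434) = sqrt(55752908582)/434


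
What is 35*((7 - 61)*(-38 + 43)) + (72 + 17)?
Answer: -9361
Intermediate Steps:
35*((7 - 61)*(-38 + 43)) + (72 + 17) = 35*(-54*5) + 89 = 35*(-270) + 89 = -9450 + 89 = -9361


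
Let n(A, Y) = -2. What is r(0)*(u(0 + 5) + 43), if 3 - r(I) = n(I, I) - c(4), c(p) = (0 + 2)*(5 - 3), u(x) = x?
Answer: 432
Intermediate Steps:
c(p) = 4 (c(p) = 2*2 = 4)
r(I) = 9 (r(I) = 3 - (-2 - 1*4) = 3 - (-2 - 4) = 3 - 1*(-6) = 3 + 6 = 9)
r(0)*(u(0 + 5) + 43) = 9*((0 + 5) + 43) = 9*(5 + 43) = 9*48 = 432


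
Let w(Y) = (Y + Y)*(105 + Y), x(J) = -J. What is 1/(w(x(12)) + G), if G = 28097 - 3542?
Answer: 1/22323 ≈ 4.4797e-5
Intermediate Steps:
G = 24555
w(Y) = 2*Y*(105 + Y) (w(Y) = (2*Y)*(105 + Y) = 2*Y*(105 + Y))
1/(w(x(12)) + G) = 1/(2*(-1*12)*(105 - 1*12) + 24555) = 1/(2*(-12)*(105 - 12) + 24555) = 1/(2*(-12)*93 + 24555) = 1/(-2232 + 24555) = 1/22323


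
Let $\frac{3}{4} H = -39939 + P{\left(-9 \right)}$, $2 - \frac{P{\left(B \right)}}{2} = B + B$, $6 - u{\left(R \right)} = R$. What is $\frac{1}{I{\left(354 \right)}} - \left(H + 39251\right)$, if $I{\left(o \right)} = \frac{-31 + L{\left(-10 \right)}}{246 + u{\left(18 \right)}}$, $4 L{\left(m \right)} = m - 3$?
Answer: $\frac{5729683}{411} \approx 13941.0$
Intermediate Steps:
$u{\left(R \right)} = 6 - R$
$L{\left(m \right)} = - \frac{3}{4} + \frac{m}{4}$ ($L{\left(m \right)} = \frac{m - 3}{4} = \frac{-3 + m}{4} = - \frac{3}{4} + \frac{m}{4}$)
$P{\left(B \right)} = 4 - 4 B$ ($P{\left(B \right)} = 4 - 2 \left(B + B\right) = 4 - 2 \cdot 2 B = 4 - 4 B$)
$H = - \frac{159596}{3}$ ($H = \frac{4 \left(-39939 + \left(4 - -36\right)\right)}{3} = \frac{4 \left(-39939 + \left(4 + 36\right)\right)}{3} = \frac{4 \left(-39939 + 40\right)}{3} = \frac{4}{3} \left(-39899\right) = - \frac{159596}{3} \approx -53199.0$)
$I{\left(o \right)} = - \frac{137}{936}$ ($I{\left(o \right)} = \frac{-31 + \left(- \frac{3}{4} + \frac{1}{4} \left(-10\right)\right)}{246 + \left(6 - 18\right)} = \frac{-31 - \frac{13}{4}}{246 + \left(6 - 18\right)} = \frac{-31 - \frac{13}{4}}{246 - 12} = - \frac{137}{4 \cdot 234} = \left(- \frac{137}{4}\right) \frac{1}{234} = - \frac{137}{936}$)
$\frac{1}{I{\left(354 \right)}} - \left(H + 39251\right) = \frac{1}{- \frac{137}{936}} - \left(- \frac{159596}{3} + 39251\right) = - \frac{936}{137} - - \frac{41843}{3} = - \frac{936}{137} + \frac{41843}{3} = \frac{5729683}{411}$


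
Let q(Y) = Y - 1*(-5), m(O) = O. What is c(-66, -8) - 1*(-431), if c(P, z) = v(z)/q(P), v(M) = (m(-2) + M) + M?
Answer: 26309/61 ≈ 431.29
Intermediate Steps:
v(M) = -2 + 2*M (v(M) = (-2 + M) + M = -2 + 2*M)
q(Y) = 5 + Y (q(Y) = Y + 5 = 5 + Y)
c(P, z) = (-2 + 2*z)/(5 + P)
c(-66, -8) - 1*(-431) = 2*(-1 - 8)/(5 - 66) - 1*(-431) = 2*(-9)/(-61) + 431 = 2*(-1/61)*(-9) + 431 = 18/61 + 431 = 26309/61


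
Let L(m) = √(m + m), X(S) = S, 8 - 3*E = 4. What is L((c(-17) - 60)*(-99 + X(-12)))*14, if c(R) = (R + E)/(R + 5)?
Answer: 7*√469086/3 ≈ 1598.1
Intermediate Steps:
E = 4/3 (E = 8/3 - ⅓*4 = 8/3 - 4/3 = 4/3 ≈ 1.3333)
c(R) = (4/3 + R)/(5 + R) (c(R) = (R + 4/3)/(R + 5) = (4/3 + R)/(5 + R))
L(m) = √2*√m (L(m) = √(2*m) = √2*√m)
L((c(-17) - 60)*(-99 + X(-12)))*14 = (√2*√(((4/3 - 17)/(5 - 17) - 60)*(-99 - 12)))*14 = (√2*√((-47/3/(-12) - 60)*(-111)))*14 = (√2*√((-1/12*(-47/3) - 60)*(-111)))*14 = (√2*√((47/36 - 60)*(-111)))*14 = (√2*√(-2113/36*(-111)))*14 = (√2*√(78181/12))*14 = (√2*(√234543/6))*14 = (√469086/6)*14 = 7*√469086/3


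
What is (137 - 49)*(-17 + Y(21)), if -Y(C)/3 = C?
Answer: -7040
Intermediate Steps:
Y(C) = -3*C
(137 - 49)*(-17 + Y(21)) = (137 - 49)*(-17 - 3*21) = 88*(-17 - 63) = 88*(-80) = -7040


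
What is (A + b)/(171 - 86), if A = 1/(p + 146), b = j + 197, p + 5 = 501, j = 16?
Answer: 136747/54570 ≈ 2.5059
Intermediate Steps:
p = 496 (p = -5 + 501 = 496)
b = 213 (b = 16 + 197 = 213)
A = 1/642 (A = 1/(496 + 146) = 1/642 ≈ 0.0015576)
(A + b)/(171 - 86) = (1/642 + 213)/(171 - 86) = (136747/642)/85 = (136747/642)*(1/85) = 136747/54570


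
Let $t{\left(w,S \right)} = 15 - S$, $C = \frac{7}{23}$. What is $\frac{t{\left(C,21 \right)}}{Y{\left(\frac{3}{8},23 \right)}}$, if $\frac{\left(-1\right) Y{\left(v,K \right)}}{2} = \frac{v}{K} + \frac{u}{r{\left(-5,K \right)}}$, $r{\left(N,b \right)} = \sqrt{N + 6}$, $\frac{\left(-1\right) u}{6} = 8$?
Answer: $- \frac{184}{2943} \approx -0.062521$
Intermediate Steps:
$C = \frac{7}{23}$ ($C = 7 \cdot \frac{1}{23} = \frac{7}{23} \approx 0.30435$)
$u = -48$ ($u = \left(-6\right) 8 = -48$)
$r{\left(N,b \right)} = \sqrt{6 + N}$
$Y{\left(v,K \right)} = 96 - \frac{2 v}{K}$ ($Y{\left(v,K \right)} = - 2 \left(\frac{v}{K} - \frac{48}{\sqrt{6 - 5}}\right) = - 2 \left(\frac{v}{K} - \frac{48}{\sqrt{1}}\right) = - 2 \left(\frac{v}{K} - \frac{48}{1}\right) = - 2 \left(\frac{v}{K} - 48\right) = - 2 \left(-48 + \frac{v}{K}\right) = 96 - \frac{2 v}{K}$)
$\frac{t{\left(C,21 \right)}}{Y{\left(\frac{3}{8},23 \right)}} = \frac{15 - 21}{96 - \frac{2 \cdot \frac{3}{8}}{23}} = \frac{15 - 21}{96 - 2 \cdot 3 \cdot \frac{1}{8} \cdot \frac{1}{23}} = - \frac{6}{96 - \frac{3}{4} \cdot \frac{1}{23}} = - \frac{6}{96 - \frac{3}{92}} = - \frac{6}{\frac{8829}{92}} = \left(-6\right) \frac{92}{8829} = - \frac{184}{2943}$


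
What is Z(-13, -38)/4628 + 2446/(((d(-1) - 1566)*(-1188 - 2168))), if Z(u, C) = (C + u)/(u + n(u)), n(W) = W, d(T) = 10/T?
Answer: 35254009/39776345648 ≈ 0.00088631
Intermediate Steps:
Z(u, C) = (C + u)/(2*u) (Z(u, C) = (C + u)/(u + u) = (C + u)/((2*u)) = (C + u)*(1/(2*u)) = (C + u)/(2*u))
Z(-13, -38)/4628 + 2446/(((d(-1) - 1566)*(-1188 - 2168))) = ((1/2)*(-38 - 13)/(-13))/4628 + 2446/(((10/(-1) - 1566)*(-1188 - 2168))) = ((1/2)*(-1/13)*(-51))*(1/4628) + 2446/(((10*(-1) - 1566)*(-3356))) = (51/26)*(1/4628) + 2446/(((-10 - 1566)*(-3356))) = 51/120328 + 2446/((-1576*(-3356))) = 51/120328 + 2446/5289056 = 51/120328 + 2446*(1/5289056) = 51/120328 + 1223/2644528 = 35254009/39776345648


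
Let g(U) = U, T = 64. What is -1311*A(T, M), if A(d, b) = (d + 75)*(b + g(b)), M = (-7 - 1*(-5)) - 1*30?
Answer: 11662656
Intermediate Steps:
M = -32 (M = (-7 + 5) - 30 = -2 - 30 = -32)
A(d, b) = 2*b*(75 + d) (A(d, b) = (d + 75)*(b + b) = (75 + d)*(2*b) = 2*b*(75 + d))
-1311*A(T, M) = -2622*(-32)*(75 + 64) = -2622*(-32)*139 = -1311*(-8896) = 11662656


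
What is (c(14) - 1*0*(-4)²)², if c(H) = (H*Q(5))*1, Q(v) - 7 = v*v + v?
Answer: 268324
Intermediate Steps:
Q(v) = 7 + v + v² (Q(v) = 7 + (v*v + v) = 7 + (v² + v) = 7 + (v + v²) = 7 + v + v²)
c(H) = 37*H (c(H) = (H*(7 + 5 + 5²))*1 = (H*(7 + 5 + 25))*1 = (H*37)*1 = (37*H)*1 = 37*H)
(c(14) - 1*0*(-4)²)² = (37*14 - 1*0*(-4)²)² = (518 + 0*16)² = (518 + 0)² = 518² = 268324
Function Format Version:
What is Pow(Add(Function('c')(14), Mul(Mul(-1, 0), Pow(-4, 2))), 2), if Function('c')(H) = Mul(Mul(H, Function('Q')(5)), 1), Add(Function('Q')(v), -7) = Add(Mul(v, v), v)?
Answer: 268324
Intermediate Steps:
Function('Q')(v) = Add(7, v, Pow(v, 2)) (Function('Q')(v) = Add(7, Add(Mul(v, v), v)) = Add(7, Add(Pow(v, 2), v)) = Add(7, Add(v, Pow(v, 2))) = Add(7, v, Pow(v, 2)))
Function('c')(H) = Mul(37, H) (Function('c')(H) = Mul(Mul(H, Add(7, 5, Pow(5, 2))), 1) = Mul(Mul(H, Add(7, 5, 25)), 1) = Mul(Mul(H, 37), 1) = Mul(Mul(37, H), 1) = Mul(37, H))
Pow(Add(Function('c')(14), Mul(Mul(-1, 0), Pow(-4, 2))), 2) = Pow(Add(Mul(37, 14), Mul(Mul(-1, 0), Pow(-4, 2))), 2) = Pow(Add(518, Mul(0, 16)), 2) = Pow(Add(518, 0), 2) = Pow(518, 2) = 268324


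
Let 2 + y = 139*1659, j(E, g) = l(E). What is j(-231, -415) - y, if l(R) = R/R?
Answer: -230598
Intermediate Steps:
l(R) = 1
j(E, g) = 1
y = 230599 (y = -2 + 139*1659 = -2 + 230601 = 230599)
j(-231, -415) - y = 1 - 1*230599 = 1 - 230599 = -230598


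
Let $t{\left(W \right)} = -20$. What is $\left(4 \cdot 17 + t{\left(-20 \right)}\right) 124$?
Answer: $5952$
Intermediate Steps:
$\left(4 \cdot 17 + t{\left(-20 \right)}\right) 124 = \left(4 \cdot 17 - 20\right) 124 = \left(68 - 20\right) 124 = 48 \cdot 124 = 5952$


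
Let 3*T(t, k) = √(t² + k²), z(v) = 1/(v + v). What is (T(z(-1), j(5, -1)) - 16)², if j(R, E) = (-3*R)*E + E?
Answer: (96 - √785)²/36 ≈ 128.38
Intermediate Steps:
j(R, E) = E - 3*E*R (j(R, E) = -3*E*R + E = E - 3*E*R)
z(v) = 1/(2*v)
T(t, k) = √(k² + t²)/3 (T(t, k) = √(t² + k²)/3 = √(k² + t²)/3)
(T(z(-1), j(5, -1)) - 16)² = (√((-(1 - 3*5))² + ((½)/(-1))²)/3 - 16)² = (√((-(1 - 15))² + ((½)*(-1))²)/3 - 16)² = (√((-1*(-14))² + (-½)²)/3 - 16)² = (√(14² + ¼)/3 - 16)² = (√(196 + ¼)/3 - 16)² = (√(785/4)/3 - 16)² = ((√785/2)/3 - 16)² = (√785/6 - 16)² = (-16 + √785/6)²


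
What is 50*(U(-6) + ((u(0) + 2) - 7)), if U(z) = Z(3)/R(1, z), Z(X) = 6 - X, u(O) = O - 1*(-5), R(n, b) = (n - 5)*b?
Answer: 25/4 ≈ 6.2500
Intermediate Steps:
R(n, b) = b*(-5 + n) (R(n, b) = (-5 + n)*b = b*(-5 + n))
u(O) = 5 + O (u(O) = O + 5 = 5 + O)
U(z) = -3/(4*z) (U(z) = (6 - 1*3)/((z*(-5 + 1))) = (6 - 3)/((z*(-4))) = 3/((-4*z)) = 3*(-1/(4*z)) = -3/(4*z))
50*(U(-6) + ((u(0) + 2) - 7)) = 50*(-¾/(-6) + (((5 + 0) + 2) - 7)) = 50*(-¾*(-⅙) + ((5 + 2) - 7)) = 50*(⅛ + (7 - 7)) = 50*(⅛ + 0) = 50*(⅛) = 25/4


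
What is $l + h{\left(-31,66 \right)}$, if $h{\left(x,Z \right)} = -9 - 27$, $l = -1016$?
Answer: $-1052$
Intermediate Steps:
$h{\left(x,Z \right)} = -36$ ($h{\left(x,Z \right)} = -9 - 27 = -36$)
$l + h{\left(-31,66 \right)} = -1016 - 36 = -1052$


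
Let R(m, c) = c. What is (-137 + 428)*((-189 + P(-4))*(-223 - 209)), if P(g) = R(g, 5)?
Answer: 23131008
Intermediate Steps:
P(g) = 5
(-137 + 428)*((-189 + P(-4))*(-223 - 209)) = (-137 + 428)*((-189 + 5)*(-223 - 209)) = 291*(-184*(-432)) = 291*79488 = 23131008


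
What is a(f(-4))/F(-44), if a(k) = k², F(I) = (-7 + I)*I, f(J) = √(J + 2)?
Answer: -1/1122 ≈ -0.00089127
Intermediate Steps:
f(J) = √(2 + J)
F(I) = I*(-7 + I)
a(f(-4))/F(-44) = (√(2 - 4))²/((-44*(-7 - 44))) = (√(-2))²/((-44*(-51))) = (I*√2)²/2244 = -2*1/2244 = -1/1122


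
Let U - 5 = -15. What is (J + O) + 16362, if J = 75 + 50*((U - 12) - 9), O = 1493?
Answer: 16380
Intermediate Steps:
U = -10 (U = 5 - 15 = -10)
J = -1475 (J = 75 + 50*((-10 - 12) - 9) = 75 + 50*(-22 - 9) = 75 + 50*(-31) = 75 - 1550 = -1475)
(J + O) + 16362 = (-1475 + 1493) + 16362 = 18 + 16362 = 16380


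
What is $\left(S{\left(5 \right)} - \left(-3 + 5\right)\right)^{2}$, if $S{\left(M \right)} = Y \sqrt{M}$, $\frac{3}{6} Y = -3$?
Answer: $184 + 24 \sqrt{5} \approx 237.67$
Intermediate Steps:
$Y = -6$ ($Y = 2 \left(-3\right) = -6$)
$S{\left(M \right)} = - 6 \sqrt{M}$
$\left(S{\left(5 \right)} - \left(-3 + 5\right)\right)^{2} = \left(- 6 \sqrt{5} - \left(-3 + 5\right)\right)^{2} = \left(- 6 \sqrt{5} - 2\right)^{2} = \left(-2 - 6 \sqrt{5}\right)^{2}$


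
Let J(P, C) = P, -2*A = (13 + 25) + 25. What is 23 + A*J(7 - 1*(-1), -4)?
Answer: -229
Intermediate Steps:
A = -63/2 (A = -((13 + 25) + 25)/2 = -(38 + 25)/2 = -½*63 = -63/2 ≈ -31.500)
23 + A*J(7 - 1*(-1), -4) = 23 - 63*(7 - 1*(-1))/2 = 23 - 63*(7 + 1)/2 = 23 - 63/2*8 = 23 - 252 = -229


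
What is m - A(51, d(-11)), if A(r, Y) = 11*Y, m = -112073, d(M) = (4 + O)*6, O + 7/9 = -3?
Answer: -336263/3 ≈ -1.1209e+5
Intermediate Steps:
O = -34/9 (O = -7/9 - 3 = -34/9 ≈ -3.7778)
d(M) = 4/3 (d(M) = (4 - 34/9)*6 = (2/9)*6 = 4/3)
m - A(51, d(-11)) = -112073 - 11*4/3 = -112073 - 1*44/3 = -112073 - 44/3 = -336263/3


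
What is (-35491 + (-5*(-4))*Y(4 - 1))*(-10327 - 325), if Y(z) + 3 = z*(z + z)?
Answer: 374854532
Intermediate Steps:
Y(z) = -3 + 2*z**2 (Y(z) = -3 + z*(z + z) = -3 + z*(2*z) = -3 + 2*z**2)
(-35491 + (-5*(-4))*Y(4 - 1))*(-10327 - 325) = (-35491 + (-5*(-4))*(-3 + 2*(4 - 1)**2))*(-10327 - 325) = (-35491 + 20*(-3 + 2*3**2))*(-10652) = (-35491 + 20*(-3 + 2*9))*(-10652) = (-35491 + 20*(-3 + 18))*(-10652) = (-35491 + 20*15)*(-10652) = (-35491 + 300)*(-10652) = -35191*(-10652) = 374854532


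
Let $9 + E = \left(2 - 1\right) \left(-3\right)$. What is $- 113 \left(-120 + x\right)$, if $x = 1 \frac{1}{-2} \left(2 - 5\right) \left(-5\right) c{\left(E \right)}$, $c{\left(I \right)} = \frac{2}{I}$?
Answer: $\frac{53675}{4} \approx 13419.0$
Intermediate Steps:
$E = -12$ ($E = -9 + \left(2 - 1\right) \left(-3\right) = -9 + 1 \left(-3\right) = -9 - 3 = -12$)
$x = \frac{5}{4}$ ($x = 1 \frac{1}{-2} \left(2 - 5\right) \left(-5\right) \frac{2}{-12} = 1 \left(- \frac{1}{2}\right) \left(\left(-3\right) \left(-5\right)\right) 2 \left(- \frac{1}{12}\right) = \left(- \frac{1}{2}\right) 15 \left(- \frac{1}{6}\right) = \left(- \frac{15}{2}\right) \left(- \frac{1}{6}\right) = \frac{5}{4} \approx 1.25$)
$- 113 \left(-120 + x\right) = - 113 \left(-120 + \frac{5}{4}\right) = \left(-113\right) \left(- \frac{475}{4}\right) = \frac{53675}{4}$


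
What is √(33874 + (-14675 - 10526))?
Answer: 7*√177 ≈ 93.129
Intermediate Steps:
√(33874 + (-14675 - 10526)) = √(33874 - 25201) = √8673 = 7*√177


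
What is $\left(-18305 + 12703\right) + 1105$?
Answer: $-4497$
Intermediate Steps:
$\left(-18305 + 12703\right) + 1105 = -5602 + 1105 = -4497$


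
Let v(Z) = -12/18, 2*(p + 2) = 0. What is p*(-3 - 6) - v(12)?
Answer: 56/3 ≈ 18.667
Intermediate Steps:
p = -2 (p = -2 + (½)*0 = -2 + 0 = -2)
v(Z) = -⅔ (v(Z) = -12*1/18 = -⅔)
p*(-3 - 6) - v(12) = -2*(-3 - 6) - 1*(-⅔) = -2*(-9) + ⅔ = 18 + ⅔ = 56/3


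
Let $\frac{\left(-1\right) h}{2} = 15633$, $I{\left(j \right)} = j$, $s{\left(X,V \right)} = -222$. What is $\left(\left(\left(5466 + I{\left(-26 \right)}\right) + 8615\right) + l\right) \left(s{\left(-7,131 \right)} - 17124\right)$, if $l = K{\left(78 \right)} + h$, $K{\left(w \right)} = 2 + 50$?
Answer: $297640014$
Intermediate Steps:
$h = -31266$ ($h = \left(-2\right) 15633 = -31266$)
$K{\left(w \right)} = 52$
$l = -31214$ ($l = 52 - 31266 = -31214$)
$\left(\left(\left(5466 + I{\left(-26 \right)}\right) + 8615\right) + l\right) \left(s{\left(-7,131 \right)} - 17124\right) = \left(\left(\left(5466 - 26\right) + 8615\right) - 31214\right) \left(-222 - 17124\right) = \left(\left(5440 + 8615\right) - 31214\right) \left(-17346\right) = \left(14055 - 31214\right) \left(-17346\right) = \left(-17159\right) \left(-17346\right) = 297640014$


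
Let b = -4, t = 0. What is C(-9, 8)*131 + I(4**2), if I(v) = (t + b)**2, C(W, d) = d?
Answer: 1064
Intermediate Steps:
I(v) = 16 (I(v) = (0 - 4)**2 = (-4)**2 = 16)
C(-9, 8)*131 + I(4**2) = 8*131 + 16 = 1048 + 16 = 1064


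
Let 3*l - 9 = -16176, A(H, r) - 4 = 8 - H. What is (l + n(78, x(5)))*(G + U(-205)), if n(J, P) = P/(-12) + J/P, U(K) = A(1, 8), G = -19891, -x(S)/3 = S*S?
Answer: 535148726/5 ≈ 1.0703e+8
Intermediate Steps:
x(S) = -3*S² (x(S) = -3*S*S = -3*S²)
A(H, r) = 12 - H (A(H, r) = 4 + (8 - H) = 12 - H)
U(K) = 11 (U(K) = 12 - 1*1 = 12 - 1 = 11)
n(J, P) = -P/12 + J/P (n(J, P) = P*(-1/12) + J/P = -P/12 + J/P)
l = -5389 (l = 3 + (⅓)*(-16176) = 3 - 5392 = -5389)
(l + n(78, x(5)))*(G + U(-205)) = (-5389 + (-(-1)*5²/4 + 78/((-3*5²))))*(-19891 + 11) = (-5389 + (-(-1)*25/4 + 78/((-3*25))))*(-19880) = (-5389 + (-1/12*(-75) + 78/(-75)))*(-19880) = (-5389 + (25/4 + 78*(-1/75)))*(-19880) = (-5389 + (25/4 - 26/25))*(-19880) = (-5389 + 521/100)*(-19880) = -538379/100*(-19880) = 535148726/5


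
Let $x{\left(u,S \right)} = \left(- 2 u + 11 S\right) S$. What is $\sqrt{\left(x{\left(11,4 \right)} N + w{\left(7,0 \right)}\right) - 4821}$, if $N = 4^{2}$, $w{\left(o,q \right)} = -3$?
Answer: $2 i \sqrt{854} \approx 58.447 i$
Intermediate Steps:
$N = 16$
$x{\left(u,S \right)} = S \left(- 2 u + 11 S\right)$
$\sqrt{\left(x{\left(11,4 \right)} N + w{\left(7,0 \right)}\right) - 4821} = \sqrt{\left(4 \left(\left(-2\right) 11 + 11 \cdot 4\right) 16 - 3\right) - 4821} = \sqrt{\left(4 \left(-22 + 44\right) 16 - 3\right) - 4821} = \sqrt{\left(4 \cdot 22 \cdot 16 - 3\right) - 4821} = \sqrt{\left(88 \cdot 16 - 3\right) - 4821} = \sqrt{\left(1408 - 3\right) - 4821} = \sqrt{1405 - 4821} = \sqrt{-3416} = 2 i \sqrt{854}$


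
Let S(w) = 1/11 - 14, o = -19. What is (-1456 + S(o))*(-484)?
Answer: 711436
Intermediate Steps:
S(w) = -153/11 (S(w) = 1/11 - 14 = -153/11)
(-1456 + S(o))*(-484) = (-1456 - 153/11)*(-484) = -16169/11*(-484) = 711436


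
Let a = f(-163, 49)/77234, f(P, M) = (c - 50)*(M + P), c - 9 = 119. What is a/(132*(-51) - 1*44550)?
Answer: 247/110019833 ≈ 2.2451e-6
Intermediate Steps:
c = 128 (c = 9 + 119 = 128)
f(P, M) = 78*M + 78*P (f(P, M) = (128 - 50)*(M + P) = 78*(M + P) = 78*M + 78*P)
a = -4446/38617 (a = (78*49 + 78*(-163))/77234 = (3822 - 12714)*(1/77234) = -8892*1/77234 = -4446/38617 ≈ -0.11513)
a/(132*(-51) - 1*44550) = -4446/(38617*(132*(-51) - 1*44550)) = -4446/(38617*(-6732 - 44550)) = -4446/38617/(-51282) = -4446/38617*(-1/51282) = 247/110019833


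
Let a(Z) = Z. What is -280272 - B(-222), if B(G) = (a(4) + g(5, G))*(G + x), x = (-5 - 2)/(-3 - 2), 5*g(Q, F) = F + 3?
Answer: -7226297/25 ≈ -2.8905e+5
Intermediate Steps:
g(Q, F) = ⅗ + F/5 (g(Q, F) = (F + 3)/5 = (3 + F)/5 = ⅗ + F/5)
x = 7/5 (x = -7/(-5) = -7*(-⅕) = 7/5 ≈ 1.4000)
B(G) = (7/5 + G)*(23/5 + G/5) (B(G) = (4 + (⅗ + G/5))*(G + 7/5) = (23/5 + G/5)*(7/5 + G) = (7/5 + G)*(23/5 + G/5))
-280272 - B(-222) = -280272 - (161/25 + (⅕)*(-222)² + (122/25)*(-222)) = -280272 - (161/25 + (⅕)*49284 - 27084/25) = -280272 - (161/25 + 49284/5 - 27084/25) = -280272 - 1*219497/25 = -280272 - 219497/25 = -7226297/25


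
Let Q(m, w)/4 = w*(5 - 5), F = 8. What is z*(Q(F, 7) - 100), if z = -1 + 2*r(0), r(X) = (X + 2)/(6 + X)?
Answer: 100/3 ≈ 33.333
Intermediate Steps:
Q(m, w) = 0 (Q(m, w) = 4*(w*(5 - 5)) = 4*(w*0) = 4*0 = 0)
r(X) = (2 + X)/(6 + X)
z = -1/3 (z = -1 + 2*((2 + 0)/(6 + 0)) = -1 + 2*(2/6) = -1 + 2*((1/6)*2) = -1 + 2*(1/3) = -1 + 2/3 = -1/3 ≈ -0.33333)
z*(Q(F, 7) - 100) = -(0 - 100)/3 = -1/3*(-100) = 100/3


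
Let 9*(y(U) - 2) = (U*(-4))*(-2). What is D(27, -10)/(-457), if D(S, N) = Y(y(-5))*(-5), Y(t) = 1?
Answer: 5/457 ≈ 0.010941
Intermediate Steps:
y(U) = 2 + 8*U/9 (y(U) = 2 + ((U*(-4))*(-2))/9 = 2 + (-4*U*(-2))/9 = 2 + (8*U)/9 = 2 + 8*U/9)
D(S, N) = -5 (D(S, N) = 1*(-5) = -5)
D(27, -10)/(-457) = -5/(-457) = -5*(-1/457) = 5/457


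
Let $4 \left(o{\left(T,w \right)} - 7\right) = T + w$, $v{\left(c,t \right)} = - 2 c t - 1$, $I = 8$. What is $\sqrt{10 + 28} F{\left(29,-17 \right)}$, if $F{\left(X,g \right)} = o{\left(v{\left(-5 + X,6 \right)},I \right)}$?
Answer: $- \frac{253 \sqrt{38}}{4} \approx -389.9$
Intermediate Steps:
$v{\left(c,t \right)} = -1 - 2 c t$ ($v{\left(c,t \right)} = - 2 c t - 1 = -1 - 2 c t$)
$o{\left(T,w \right)} = 7 + \frac{T}{4} + \frac{w}{4}$ ($o{\left(T,w \right)} = 7 + \frac{T + w}{4} = 7 + \left(\frac{T}{4} + \frac{w}{4}\right) = 7 + \frac{T}{4} + \frac{w}{4}$)
$F{\left(X,g \right)} = \frac{95}{4} - 3 X$ ($F{\left(X,g \right)} = 7 + \frac{-1 - 2 \left(-5 + X\right) 6}{4} + \frac{1}{4} \cdot 8 = 7 + \frac{-1 - \left(-60 + 12 X\right)}{4} + 2 = 7 + \frac{59 - 12 X}{4} + 2 = 7 - \left(- \frac{59}{4} + 3 X\right) + 2 = \frac{95}{4} - 3 X$)
$\sqrt{10 + 28} F{\left(29,-17 \right)} = \sqrt{10 + 28} \left(\frac{95}{4} - 87\right) = \sqrt{38} \left(\frac{95}{4} - 87\right) = \sqrt{38} \left(- \frac{253}{4}\right) = - \frac{253 \sqrt{38}}{4}$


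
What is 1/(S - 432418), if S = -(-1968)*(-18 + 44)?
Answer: -1/381250 ≈ -2.6229e-6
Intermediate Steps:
S = 51168 (S = -(-1968)*26 = -48*(-1066) = 51168)
1/(S - 432418) = 1/(51168 - 432418) = 1/(-381250) = -1/381250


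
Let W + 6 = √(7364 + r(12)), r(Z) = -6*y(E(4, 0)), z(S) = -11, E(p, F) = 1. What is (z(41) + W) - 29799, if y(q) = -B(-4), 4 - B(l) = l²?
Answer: -29816 + 2*√1823 ≈ -29731.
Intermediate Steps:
B(l) = 4 - l²
y(q) = 12 (y(q) = -(4 - 1*(-4)²) = -(4 - 1*16) = -(4 - 16) = -1*(-12) = 12)
r(Z) = -72 (r(Z) = -6*12 = -72)
W = -6 + 2*√1823 (W = -6 + √(7364 - 72) = -6 + √7292 = -6 + 2*√1823 ≈ 79.393)
(z(41) + W) - 29799 = (-11 + (-6 + 2*√1823)) - 29799 = (-17 + 2*√1823) - 29799 = -29816 + 2*√1823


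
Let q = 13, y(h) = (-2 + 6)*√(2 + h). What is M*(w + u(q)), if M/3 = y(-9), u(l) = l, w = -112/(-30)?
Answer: 1004*I*√7/5 ≈ 531.27*I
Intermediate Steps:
w = 56/15 (w = -112*(-1/30) = 56/15 ≈ 3.7333)
y(h) = 4*√(2 + h)
M = 12*I*√7 (M = 3*(4*√(2 - 9)) = 3*(4*√(-7)) = 3*(4*(I*√7)) = 3*(4*I*√7) = 12*I*√7 ≈ 31.749*I)
M*(w + u(q)) = (12*I*√7)*(56/15 + 13) = (12*I*√7)*(251/15) = 1004*I*√7/5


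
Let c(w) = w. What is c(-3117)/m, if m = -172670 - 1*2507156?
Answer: 3117/2679826 ≈ 0.0011631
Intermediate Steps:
m = -2679826 (m = -172670 - 2507156 = -2679826)
c(-3117)/m = -3117/(-2679826) = -3117*(-1/2679826) = 3117/2679826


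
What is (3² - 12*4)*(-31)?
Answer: 1209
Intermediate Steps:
(3² - 12*4)*(-31) = (9 - 48)*(-31) = -39*(-31) = 1209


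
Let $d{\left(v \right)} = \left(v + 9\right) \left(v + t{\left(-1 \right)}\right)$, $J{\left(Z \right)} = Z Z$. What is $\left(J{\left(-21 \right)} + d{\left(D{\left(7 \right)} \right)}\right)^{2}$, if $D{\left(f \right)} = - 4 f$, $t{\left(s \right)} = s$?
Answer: $984064$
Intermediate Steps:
$J{\left(Z \right)} = Z^{2}$
$d{\left(v \right)} = \left(-1 + v\right) \left(9 + v\right)$ ($d{\left(v \right)} = \left(v + 9\right) \left(v - 1\right) = \left(9 + v\right) \left(-1 + v\right) = \left(-1 + v\right) \left(9 + v\right)$)
$\left(J{\left(-21 \right)} + d{\left(D{\left(7 \right)} \right)}\right)^{2} = \left(\left(-21\right)^{2} + \left(-9 + \left(\left(-4\right) 7\right)^{2} + 8 \left(\left(-4\right) 7\right)\right)\right)^{2} = \left(441 + \left(-9 + \left(-28\right)^{2} + 8 \left(-28\right)\right)\right)^{2} = \left(441 - -551\right)^{2} = \left(441 + 551\right)^{2} = 992^{2} = 984064$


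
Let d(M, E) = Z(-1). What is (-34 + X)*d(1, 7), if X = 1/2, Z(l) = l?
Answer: 67/2 ≈ 33.500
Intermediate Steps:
d(M, E) = -1
X = ½ ≈ 0.50000
(-34 + X)*d(1, 7) = (-34 + ½)*(-1) = -67/2*(-1) = 67/2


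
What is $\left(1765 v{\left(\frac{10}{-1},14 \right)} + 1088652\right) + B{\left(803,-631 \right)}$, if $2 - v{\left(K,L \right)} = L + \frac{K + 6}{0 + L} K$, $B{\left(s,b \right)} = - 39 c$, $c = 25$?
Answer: $\frac{7430179}{7} \approx 1.0615 \cdot 10^{6}$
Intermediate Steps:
$B{\left(s,b \right)} = -975$ ($B{\left(s,b \right)} = \left(-39\right) 25 = -975$)
$v{\left(K,L \right)} = 2 - L - \frac{K \left(6 + K\right)}{L}$ ($v{\left(K,L \right)} = 2 - \left(L + \frac{K + 6}{0 + L} K\right) = 2 - \left(L + \frac{6 + K}{L} K\right) = 2 - \left(L + \frac{K \left(6 + K\right)}{L}\right) = 2 - L - \frac{K \left(6 + K\right)}{L}$)
$\left(1765 v{\left(\frac{10}{-1},14 \right)} + 1088652\right) + B{\left(803,-631 \right)} = \left(1765 \left(2 - 14 - \frac{\left(\frac{10}{-1}\right)^{2}}{14} - \frac{6 \frac{10}{-1}}{14}\right) + 1088652\right) - 975 = \left(1765 \left(2 - 14 - \left(10 \left(-1\right)\right)^{2} \cdot \frac{1}{14} - 6 \cdot 10 \left(-1\right) \frac{1}{14}\right) + 1088652\right) - 975 = \left(1765 \left(2 - 14 - \left(-10\right)^{2} \cdot \frac{1}{14} - \left(-60\right) \frac{1}{14}\right) + 1088652\right) - 975 = \left(1765 \left(2 - 14 - 100 \cdot \frac{1}{14} + \frac{30}{7}\right) + 1088652\right) - 975 = \left(1765 \left(2 - 14 - \frac{50}{7} + \frac{30}{7}\right) + 1088652\right) - 975 = \left(1765 \left(- \frac{104}{7}\right) + 1088652\right) - 975 = \left(- \frac{183560}{7} + 1088652\right) - 975 = \frac{7437004}{7} - 975 = \frac{7430179}{7}$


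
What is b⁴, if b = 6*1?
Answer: 1296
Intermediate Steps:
b = 6
b⁴ = 6⁴ = 1296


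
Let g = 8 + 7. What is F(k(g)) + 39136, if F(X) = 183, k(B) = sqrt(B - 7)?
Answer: 39319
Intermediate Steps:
g = 15
k(B) = sqrt(-7 + B)
F(k(g)) + 39136 = 183 + 39136 = 39319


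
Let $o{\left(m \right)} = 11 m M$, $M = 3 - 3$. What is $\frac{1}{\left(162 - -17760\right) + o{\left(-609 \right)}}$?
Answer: $\frac{1}{17922} \approx 5.5797 \cdot 10^{-5}$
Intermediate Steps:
$M = 0$
$o{\left(m \right)} = 0$ ($o{\left(m \right)} = 11 m 0 = 0$)
$\frac{1}{\left(162 - -17760\right) + o{\left(-609 \right)}} = \frac{1}{\left(162 - -17760\right) + 0} = \frac{1}{\left(162 + 17760\right) + 0} = \frac{1}{17922 + 0} = \frac{1}{17922}$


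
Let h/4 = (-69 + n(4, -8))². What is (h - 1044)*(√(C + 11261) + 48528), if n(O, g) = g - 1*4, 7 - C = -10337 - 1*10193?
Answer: 1222905600 + 25200*√31798 ≈ 1.2274e+9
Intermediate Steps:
C = 20537 (C = 7 - (-10337 - 1*10193) = 7 - (-10337 - 10193) = 7 - 1*(-20530) = 7 + 20530 = 20537)
n(O, g) = -4 + g (n(O, g) = g - 4 = -4 + g)
h = 26244 (h = 4*(-69 + (-4 - 8))² = 4*(-69 - 12)² = 4*(-81)² = 4*6561 = 26244)
(h - 1044)*(√(C + 11261) + 48528) = (26244 - 1044)*(√(20537 + 11261) + 48528) = 25200*(√31798 + 48528) = 25200*(48528 + √31798) = 1222905600 + 25200*√31798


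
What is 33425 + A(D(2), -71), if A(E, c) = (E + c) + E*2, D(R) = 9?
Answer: 33381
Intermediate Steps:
A(E, c) = c + 3*E (A(E, c) = (E + c) + 2*E = c + 3*E)
33425 + A(D(2), -71) = 33425 + (-71 + 3*9) = 33425 + (-71 + 27) = 33425 - 44 = 33381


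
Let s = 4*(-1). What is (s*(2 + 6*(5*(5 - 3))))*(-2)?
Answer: 496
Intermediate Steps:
s = -4
(s*(2 + 6*(5*(5 - 3))))*(-2) = -4*(2 + 6*(5*(5 - 3)))*(-2) = -4*(2 + 6*(5*2))*(-2) = -4*(2 + 6*10)*(-2) = -4*(2 + 60)*(-2) = -4*62*(-2) = -248*(-2) = 496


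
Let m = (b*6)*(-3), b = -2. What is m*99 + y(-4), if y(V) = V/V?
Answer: 3565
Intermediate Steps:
y(V) = 1
m = 36 (m = -2*6*(-3) = -12*(-3) = 36)
m*99 + y(-4) = 36*99 + 1 = 3564 + 1 = 3565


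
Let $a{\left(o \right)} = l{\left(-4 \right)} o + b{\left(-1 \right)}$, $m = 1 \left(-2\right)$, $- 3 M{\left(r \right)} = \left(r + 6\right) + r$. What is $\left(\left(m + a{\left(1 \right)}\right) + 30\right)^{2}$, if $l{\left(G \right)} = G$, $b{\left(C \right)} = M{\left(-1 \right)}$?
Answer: $\frac{4624}{9} \approx 513.78$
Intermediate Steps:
$M{\left(r \right)} = -2 - \frac{2 r}{3}$ ($M{\left(r \right)} = - \frac{\left(r + 6\right) + r}{3} = - \frac{\left(6 + r\right) + r}{3} = - \frac{6 + 2 r}{3} = -2 - \frac{2 r}{3}$)
$b{\left(C \right)} = - \frac{4}{3}$ ($b{\left(C \right)} = -2 - - \frac{2}{3} = -2 + \frac{2}{3} = - \frac{4}{3}$)
$m = -2$
$a{\left(o \right)} = - \frac{4}{3} - 4 o$ ($a{\left(o \right)} = - 4 o - \frac{4}{3} = - \frac{4}{3} - 4 o$)
$\left(\left(m + a{\left(1 \right)}\right) + 30\right)^{2} = \left(\left(-2 - \frac{16}{3}\right) + 30\right)^{2} = \left(- \frac{22}{3} + 30\right)^{2} = \left(\frac{68}{3}\right)^{2} = \frac{4624}{9}$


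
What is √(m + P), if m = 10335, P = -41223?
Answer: 6*I*√858 ≈ 175.75*I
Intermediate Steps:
√(m + P) = √(10335 - 41223) = √(-30888) = 6*I*√858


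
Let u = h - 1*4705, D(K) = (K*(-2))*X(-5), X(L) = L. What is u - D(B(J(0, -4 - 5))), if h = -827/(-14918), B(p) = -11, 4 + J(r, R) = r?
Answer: -68547383/14918 ≈ -4594.9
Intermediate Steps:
J(r, R) = -4 + r
h = 827/14918 (h = -827*(-1/14918) = 827/14918 ≈ 0.055436)
D(K) = 10*K (D(K) = (K*(-2))*(-5) = -2*K*(-5) = 10*K)
u = -70188363/14918 (u = 827/14918 - 1*4705 = 827/14918 - 4705 = -70188363/14918 ≈ -4704.9)
u - D(B(J(0, -4 - 5))) = -70188363/14918 - 10*(-11) = -70188363/14918 - 1*(-110) = -70188363/14918 + 110 = -68547383/14918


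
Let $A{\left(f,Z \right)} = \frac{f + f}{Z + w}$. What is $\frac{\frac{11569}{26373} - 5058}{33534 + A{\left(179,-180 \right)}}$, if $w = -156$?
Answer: $- \frac{7469451640}{49524388603} \approx -0.15082$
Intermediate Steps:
$A{\left(f,Z \right)} = \frac{2 f}{-156 + Z}$ ($A{\left(f,Z \right)} = \frac{f + f}{Z - 156} = \frac{2 f}{-156 + Z}$)
$\frac{\frac{11569}{26373} - 5058}{33534 + A{\left(179,-180 \right)}} = \frac{\frac{11569}{26373} - 5058}{33534 + 2 \cdot 179 \frac{1}{-156 - 180}} = \frac{11569 \cdot \frac{1}{26373} - 5058}{33534 + 2 \cdot 179 \frac{1}{-336}} = \frac{\frac{11569}{26373} - 5058}{33534 + 2 \cdot 179 \left(- \frac{1}{336}\right)} = - \frac{133383065}{26373 \left(33534 - \frac{179}{168}\right)} = - \frac{133383065}{26373 \cdot \frac{5633533}{168}} = \left(- \frac{133383065}{26373}\right) \frac{168}{5633533} = - \frac{7469451640}{49524388603}$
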